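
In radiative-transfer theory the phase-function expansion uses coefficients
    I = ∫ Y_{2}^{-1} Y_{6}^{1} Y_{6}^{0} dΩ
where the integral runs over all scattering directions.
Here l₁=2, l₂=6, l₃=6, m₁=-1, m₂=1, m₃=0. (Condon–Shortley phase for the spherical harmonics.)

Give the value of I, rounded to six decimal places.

-0.030344

Checks pass: Σm=0; 14 even; l₃=6∈[4,8].
(2·2+1)(2·6+1)(2·6+1) = 845
Δ: 2! 2! 10! / 15! → 1/90090
sum: t=0:+1/69120 t=1:−1/14400 t=2:+1/69120 = -7/172800
3j²(2 6 6; 0 0 0) = Δ·Π!·Σ² = 14/715  (sign -1)
sum: t=1:−1/34560 t=2:+1/28800 = 1/172800
3j²(2 6 6; -1 1 0) = Δ·Π!·Σ² = 1/1430  (sign +1)
combine: 4πI² = 845·14/715·1/1430 = 7/605
take √, sign -1: I = -0.03034355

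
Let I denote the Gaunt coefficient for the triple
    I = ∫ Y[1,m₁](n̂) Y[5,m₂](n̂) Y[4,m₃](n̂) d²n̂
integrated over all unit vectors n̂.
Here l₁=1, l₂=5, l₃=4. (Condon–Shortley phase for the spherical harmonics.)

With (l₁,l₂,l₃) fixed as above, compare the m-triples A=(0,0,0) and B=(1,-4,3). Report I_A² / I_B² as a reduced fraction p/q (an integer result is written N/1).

l's match ⇒ only the (l;m) 3-j factors differ between A and B.
A: triangle coeff Δ(1,5,4) = 1/495; Σ_t [1,1]: t=1:−1/576 = -1/576; (3j)²=5/99 [(1 5 4; 0 0 0)], sign=-1
B: triangle coeff Δ(1,5,4) = 1/495; Σ_t [0,0]: t=0:+1/10080 = 1/10080; (3j)²=4/55 [(1 5 4; 1 -4 3)], sign=-1
I_A²/I_B² = (5/99)/(4/55) = 25/36

25/36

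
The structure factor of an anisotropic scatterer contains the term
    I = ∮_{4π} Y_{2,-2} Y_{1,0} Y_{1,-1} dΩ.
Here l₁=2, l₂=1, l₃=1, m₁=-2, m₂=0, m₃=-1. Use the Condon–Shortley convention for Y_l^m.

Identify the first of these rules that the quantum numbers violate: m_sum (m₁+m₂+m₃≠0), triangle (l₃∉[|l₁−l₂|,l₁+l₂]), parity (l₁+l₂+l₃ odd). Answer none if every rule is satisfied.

m_sum

m₁+m₂+m₃ = -2 + 0 − 1 = -3  ✗
triangle: |2−1|=1 ≤ l₃=1 ≤ 2+1=3
parity: l₁+l₂+l₃ = 4 is even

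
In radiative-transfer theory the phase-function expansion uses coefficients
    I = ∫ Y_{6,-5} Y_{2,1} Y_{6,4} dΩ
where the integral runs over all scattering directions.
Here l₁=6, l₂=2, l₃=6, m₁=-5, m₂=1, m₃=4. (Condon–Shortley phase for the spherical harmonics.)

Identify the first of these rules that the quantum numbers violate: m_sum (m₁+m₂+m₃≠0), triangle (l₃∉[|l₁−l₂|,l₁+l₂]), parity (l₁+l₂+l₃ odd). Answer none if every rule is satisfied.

Σmᵢ = 0  ✓
l₃∈[|l₁−l₂|,l₁+l₂]=[4,8], have l₃=6  ✓
Σlᵢ = 14 ⇒ even  ✓

none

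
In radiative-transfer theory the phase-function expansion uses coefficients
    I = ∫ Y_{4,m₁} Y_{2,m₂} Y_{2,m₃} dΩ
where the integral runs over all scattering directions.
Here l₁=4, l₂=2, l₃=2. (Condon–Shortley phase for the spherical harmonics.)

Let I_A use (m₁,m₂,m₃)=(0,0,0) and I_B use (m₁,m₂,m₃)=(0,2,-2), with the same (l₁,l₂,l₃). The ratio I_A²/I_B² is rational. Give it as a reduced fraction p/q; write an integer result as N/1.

36/1

l's match ⇒ only the (l;m) 3-j factors differ between A and B.
A: triangle coeff Δ(4,2,2) = 1/630; Σ_t [2,2]: t=2:+1/16 = 1/16; (3j)²=2/35 [(4 2 2; 0 0 0)], sign=+1
B: triangle coeff Δ(4,2,2) = 1/630; Σ_t [4,4]: t=4:+1/576 = 1/576; (3j)²=1/630 [(4 2 2; 0 2 -2)], sign=+1
I_A²/I_B² = (2/35)/(1/630) = 36/1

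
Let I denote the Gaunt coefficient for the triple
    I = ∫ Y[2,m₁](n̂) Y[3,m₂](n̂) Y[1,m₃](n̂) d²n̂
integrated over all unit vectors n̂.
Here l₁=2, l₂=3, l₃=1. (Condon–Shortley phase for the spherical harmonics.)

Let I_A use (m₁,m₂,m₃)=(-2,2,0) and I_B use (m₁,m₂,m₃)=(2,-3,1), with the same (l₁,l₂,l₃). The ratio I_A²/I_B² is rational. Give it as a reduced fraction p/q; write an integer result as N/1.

l's match ⇒ only the (l;m) 3-j factors differ between A and B.
A: triangle coeff Δ(2,3,1) = 1/105; Σ_t [4,4]: t=4:+1/24 = 1/24; (3j)²=1/21 [(2 3 1; -2 2 0)], sign=-1
B: triangle coeff Δ(2,3,1) = 1/105; Σ_t [0,0]: t=0:+1/48 = 1/48; (3j)²=1/7 [(2 3 1; 2 -3 1)], sign=+1
I_A²/I_B² = (1/21)/(1/7) = 1/3

1/3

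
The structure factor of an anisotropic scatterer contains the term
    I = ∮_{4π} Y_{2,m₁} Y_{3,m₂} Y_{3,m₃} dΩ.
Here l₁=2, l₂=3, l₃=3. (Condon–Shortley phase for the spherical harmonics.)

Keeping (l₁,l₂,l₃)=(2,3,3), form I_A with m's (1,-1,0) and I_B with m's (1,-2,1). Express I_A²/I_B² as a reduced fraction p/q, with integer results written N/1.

2/15

Same 2,3,3: normalisation and zero-m 3j drop out of the ratio.
A: Δ: 2! 2! 4! / 9! → 1/3780; sum: t=0:+1/8 t=1:−1/12 = 1/24; 3j²(2 3 3; 1 -1 0) = Δ·Π!·Σ² = 1/210  (sign -1)
B: Δ: 2! 2! 4! / 9! → 1/3780; sum: t=0:+1/12 t=1:−1/48 = 1/16; 3j²(2 3 3; 1 -2 1) = Δ·Π!·Σ² = 1/28  (sign +1)
I_A²/I_B² = (1/210)/(1/28) = 2/15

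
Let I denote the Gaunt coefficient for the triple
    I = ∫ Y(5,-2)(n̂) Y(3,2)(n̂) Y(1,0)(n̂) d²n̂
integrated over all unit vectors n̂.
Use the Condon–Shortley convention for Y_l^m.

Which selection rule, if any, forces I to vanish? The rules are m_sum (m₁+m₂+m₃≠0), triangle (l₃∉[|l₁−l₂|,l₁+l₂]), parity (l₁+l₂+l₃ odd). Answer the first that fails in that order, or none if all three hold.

Σmᵢ = 0  ✓
l₃∈[|l₁−l₂|,l₁+l₂]=[2,8], have l₃=1  ✗
Σlᵢ = 9 ⇒ odd

triangle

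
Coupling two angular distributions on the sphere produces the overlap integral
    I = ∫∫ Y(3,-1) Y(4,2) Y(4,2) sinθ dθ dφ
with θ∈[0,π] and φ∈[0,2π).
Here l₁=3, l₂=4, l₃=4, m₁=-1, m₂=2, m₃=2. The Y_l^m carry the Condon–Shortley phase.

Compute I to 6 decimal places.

0.000000

-1 + 2 + 2 = 3 ≠ 0: azimuthal integral kills it; I = 0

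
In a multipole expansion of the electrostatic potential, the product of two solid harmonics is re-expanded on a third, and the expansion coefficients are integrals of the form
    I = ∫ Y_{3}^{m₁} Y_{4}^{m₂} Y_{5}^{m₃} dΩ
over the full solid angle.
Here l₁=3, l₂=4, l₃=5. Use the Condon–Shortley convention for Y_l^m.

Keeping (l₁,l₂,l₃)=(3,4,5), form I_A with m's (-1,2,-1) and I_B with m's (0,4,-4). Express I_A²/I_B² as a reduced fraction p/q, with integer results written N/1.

1849/7056

Same 3,4,5: normalisation and zero-m 3j drop out of the ratio.
A: Δ: 2! 4! 6! / 13! → 1/180180; sum: t=0:+1/34560 t=1:−1/720 t=2:+1/384 = 43/34560; 3j²(3 4 5; -1 2 -1) = Δ·Π!·Σ² = 1849/180180  (sign +1)
B: Δ: 2! 4! 6! / 13! → 1/180180; sum: t=2:+1/8640 = 1/8640; 3j²(3 4 5; 0 4 -4) = Δ·Π!·Σ² = 28/715  (sign -1)
I_A²/I_B² = (1849/180180)/(28/715) = 1849/7056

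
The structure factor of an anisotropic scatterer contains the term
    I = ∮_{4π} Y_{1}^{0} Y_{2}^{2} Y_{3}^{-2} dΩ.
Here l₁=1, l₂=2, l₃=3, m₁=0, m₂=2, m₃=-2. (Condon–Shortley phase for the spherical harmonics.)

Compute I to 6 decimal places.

Checks pass: Σm=0; 6 even; l₃=3∈[1,3].
(2·1+1)(2·2+1)(2·3+1) = 105
Δ: 0! 2! 4! / 7! → 1/105
sum: t=0:+1/4 = 1/4
3j²(1 2 3; 0 0 0) = Δ·Π!·Σ² = 3/35  (sign -1)
sum: t=0:+1/24 = 1/24
3j²(1 2 3; 0 2 -2) = Δ·Π!·Σ² = 1/21  (sign -1)
combine: 4πI² = 105·3/35·1/21 = 3/7
take √, sign +1: I = 0.18467439

0.184674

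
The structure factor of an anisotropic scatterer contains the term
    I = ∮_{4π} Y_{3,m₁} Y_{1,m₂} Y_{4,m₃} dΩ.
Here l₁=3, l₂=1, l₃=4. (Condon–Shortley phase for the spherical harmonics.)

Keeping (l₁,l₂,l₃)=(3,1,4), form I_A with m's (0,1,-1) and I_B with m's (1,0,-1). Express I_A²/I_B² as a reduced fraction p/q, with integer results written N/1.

2/3

Shared (l₁,l₂,l₃)=(3,1,4): N and (l;000)² cancel in I_A²/I_B².
A: Δ = 0!·6!·2!/9! = 1/252; Racah Σ t=0..0: t=0:+1/72 = 1/72; ⇒ 3j(3 1 4; 0 1 -1)² = 5/126, sgn -1
B: Δ = 0!·6!·2!/9! = 1/252; Racah Σ t=0..0: t=0:+1/48 = 1/48; ⇒ 3j(3 1 4; 1 0 -1)² = 5/84, sgn -1
I_A²/I_B² = (5/126)/(5/84) = 2/3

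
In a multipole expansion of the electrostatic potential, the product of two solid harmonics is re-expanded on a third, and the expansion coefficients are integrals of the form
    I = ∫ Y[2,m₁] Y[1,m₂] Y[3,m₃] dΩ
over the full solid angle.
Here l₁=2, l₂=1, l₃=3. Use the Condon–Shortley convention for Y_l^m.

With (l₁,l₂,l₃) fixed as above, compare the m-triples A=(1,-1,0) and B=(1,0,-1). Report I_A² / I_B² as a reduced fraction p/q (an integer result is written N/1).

3/8

Shared (l₁,l₂,l₃)=(2,1,3): N and (l;000)² cancel in I_A²/I_B².
A: Δ = 0!·4!·2!/7! = 1/105; Racah Σ t=0..0: t=0:+1/12 = 1/12; ⇒ 3j(2 1 3; 1 -1 0)² = 1/35, sgn -1
B: Δ = 0!·4!·2!/7! = 1/105; Racah Σ t=0..0: t=0:+1/6 = 1/6; ⇒ 3j(2 1 3; 1 0 -1)² = 8/105, sgn +1
I_A²/I_B² = (1/35)/(8/105) = 3/8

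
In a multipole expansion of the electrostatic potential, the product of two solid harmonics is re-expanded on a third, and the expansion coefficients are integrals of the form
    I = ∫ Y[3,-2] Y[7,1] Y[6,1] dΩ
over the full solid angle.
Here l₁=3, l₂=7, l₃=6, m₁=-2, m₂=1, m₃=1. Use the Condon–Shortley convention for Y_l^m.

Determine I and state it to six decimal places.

Rules hold: Σm=0, L=16 even, 4≤6≤10.
N = 7·15·13 = 1365
Δ = 4!·2!·10!/17! = 1/2042040
Racah Σ t=1..3: t=1:−1/207360 t=2:+1/57600 t=3:−1/207360 = 1/129600
⇒ 3j(3 7 6; 0 0 0)² = 168/12155, sgn +1
Racah Σ t=3..4: t=3:−1/172800 t=4:+1/414720 = -7/2073600
⇒ 3j(3 7 6; -2 1 1)² = 343/29172, sgn +1
4πI² = N·(3j₀)²·(3jₘ)² = 100842/454597
I = +1·√(0.221827/4π) = 0.13286253

0.132863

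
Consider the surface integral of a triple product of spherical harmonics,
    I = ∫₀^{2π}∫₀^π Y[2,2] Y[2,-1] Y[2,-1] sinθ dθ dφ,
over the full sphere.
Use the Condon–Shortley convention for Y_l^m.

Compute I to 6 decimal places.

0.220728

Checks pass: Σm=0; 6 even; l₃=2∈[0,4].
(2·2+1)(2·2+1)(2·2+1) = 125
Δ: 2! 2! 2! / 7! → 1/630
sum: t=0:+1/8 t=1:−1/1 t=2:+1/8 = -3/4
3j²(2 2 2; 0 0 0) = Δ·Π!·Σ² = 2/35  (sign -1)
sum: t=0:+1/4 = 1/4
3j²(2 2 2; 2 -1 -1) = Δ·Π!·Σ² = 3/35  (sign -1)
combine: 4πI² = 125·2/35·3/35 = 30/49
take √, sign +1: I = 0.22072812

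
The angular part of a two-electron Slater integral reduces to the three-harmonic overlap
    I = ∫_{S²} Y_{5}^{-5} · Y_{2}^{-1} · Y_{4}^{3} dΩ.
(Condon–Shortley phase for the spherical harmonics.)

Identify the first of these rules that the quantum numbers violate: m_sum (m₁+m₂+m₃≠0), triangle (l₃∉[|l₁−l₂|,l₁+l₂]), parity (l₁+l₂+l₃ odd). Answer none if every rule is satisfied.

m_sum

azimuthal sum: -5 − 1 + 3 = -3  ✗
3 ≤ 4 ≤ 7 (triangle on l)
L = 5 + 2 + 4 = 11 (odd)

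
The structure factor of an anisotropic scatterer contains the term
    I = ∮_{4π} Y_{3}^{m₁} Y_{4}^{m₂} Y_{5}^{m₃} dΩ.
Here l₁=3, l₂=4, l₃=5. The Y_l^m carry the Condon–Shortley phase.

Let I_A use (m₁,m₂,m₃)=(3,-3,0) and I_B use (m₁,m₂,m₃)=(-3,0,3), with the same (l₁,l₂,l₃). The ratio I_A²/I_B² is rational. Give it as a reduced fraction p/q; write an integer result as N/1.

l's match ⇒ only the (l;m) 3-j factors differ between A and B.
A: triangle coeff Δ(3,4,5) = 1/180180; Σ_t [0,0]: t=0:+1/5760 = 1/5760; (3j)²=5/572 [(3 4 5; 3 -3 0)], sign=-1
B: triangle coeff Δ(3,4,5) = 1/180180; Σ_t [2,2]: t=2:+1/2304 = 1/2304; (3j)²=5/143 [(3 4 5; -3 0 3)], sign=+1
I_A²/I_B² = (5/572)/(5/143) = 1/4

1/4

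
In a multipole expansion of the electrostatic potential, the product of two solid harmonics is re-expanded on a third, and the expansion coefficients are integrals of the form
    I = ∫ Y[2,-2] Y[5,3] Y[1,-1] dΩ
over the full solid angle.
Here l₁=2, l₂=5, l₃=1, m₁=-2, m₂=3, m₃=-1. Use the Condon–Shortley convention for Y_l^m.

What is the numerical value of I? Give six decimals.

triangle: need 3≤l₃≤7, have 1; I=0

0.000000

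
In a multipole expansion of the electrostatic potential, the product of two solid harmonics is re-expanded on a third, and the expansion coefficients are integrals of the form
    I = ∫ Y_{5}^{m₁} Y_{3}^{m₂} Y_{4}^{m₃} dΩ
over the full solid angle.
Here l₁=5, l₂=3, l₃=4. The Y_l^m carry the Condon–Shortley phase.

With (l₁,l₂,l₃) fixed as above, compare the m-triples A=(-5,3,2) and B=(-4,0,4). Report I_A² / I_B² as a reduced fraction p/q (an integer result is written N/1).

Same 5,3,4: normalisation and zero-m 3j drop out of the ratio.
A: Δ: 4! 6! 2! / 13! → 1/180180; sum: t=4:+1/34560 = 1/34560; 3j²(5 3 4; -5 3 2) = Δ·Π!·Σ² = 5/286  (sign +1)
B: Δ: 4! 6! 2! / 13! → 1/180180; sum: t=3:−1/8640 = -1/8640; 3j²(5 3 4; -4 0 4) = Δ·Π!·Σ² = 28/715  (sign -1)
I_A²/I_B² = (5/286)/(28/715) = 25/56

25/56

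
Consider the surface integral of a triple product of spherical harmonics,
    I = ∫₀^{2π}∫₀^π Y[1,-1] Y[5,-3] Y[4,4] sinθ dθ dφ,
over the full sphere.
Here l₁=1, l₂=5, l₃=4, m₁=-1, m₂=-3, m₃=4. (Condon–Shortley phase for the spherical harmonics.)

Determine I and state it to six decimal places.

Rules hold: Σm=0, L=10 even, 4≤4≤6.
N = 3·11·9 = 297
Δ = 2!·0!·8!/11! = 1/495
Racah Σ t=1..1: t=1:−1/576 = -1/576
⇒ 3j(1 5 4; 0 0 0)² = 5/99, sgn -1
Racah Σ t=2..2: t=2:+1/80640 = 1/80640
⇒ 3j(1 5 4; -1 -3 4)² = 1/495, sgn +1
4πI² = N·(3j₀)²·(3jₘ)² = 1/33
I = -1·√(0.030303/4π) = -0.04910640

-0.049106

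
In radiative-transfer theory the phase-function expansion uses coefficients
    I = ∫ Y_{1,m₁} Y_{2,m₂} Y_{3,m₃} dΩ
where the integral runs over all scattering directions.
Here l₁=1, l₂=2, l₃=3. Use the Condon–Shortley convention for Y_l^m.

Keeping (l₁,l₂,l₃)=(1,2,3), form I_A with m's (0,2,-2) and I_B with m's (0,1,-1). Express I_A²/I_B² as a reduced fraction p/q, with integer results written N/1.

Shared (l₁,l₂,l₃)=(1,2,3): N and (l;000)² cancel in I_A²/I_B².
A: Δ = 0!·2!·4!/7! = 1/105; Racah Σ t=0..0: t=0:+1/24 = 1/24; ⇒ 3j(1 2 3; 0 2 -2)² = 1/21, sgn -1
B: Δ = 0!·2!·4!/7! = 1/105; Racah Σ t=0..0: t=0:+1/6 = 1/6; ⇒ 3j(1 2 3; 0 1 -1)² = 8/105, sgn +1
I_A²/I_B² = (1/21)/(8/105) = 5/8

5/8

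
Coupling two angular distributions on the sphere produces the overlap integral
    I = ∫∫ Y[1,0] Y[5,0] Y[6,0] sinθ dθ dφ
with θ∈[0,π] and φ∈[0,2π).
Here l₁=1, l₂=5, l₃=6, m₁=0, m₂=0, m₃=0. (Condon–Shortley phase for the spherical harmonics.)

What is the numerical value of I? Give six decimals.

m-sum 0 ✓  L=12 even ✓  4≤6≤6 ✓
Π(2lᵢ+1) = 3×11×13 = 429
triangle coeff Δ(1,5,6) = 1/858
Σ_t [0,0]: t=0:+1/14400 = 1/14400
(3j)²=6/143 [(1 5 6; 0 0 0)], sign=+1
(m-triple is (0,0,0) — same symbol as above.)
⇒ 4πI² = 108/143
I = (+1)√(108/143/(4π)) = 0.24515397

0.245154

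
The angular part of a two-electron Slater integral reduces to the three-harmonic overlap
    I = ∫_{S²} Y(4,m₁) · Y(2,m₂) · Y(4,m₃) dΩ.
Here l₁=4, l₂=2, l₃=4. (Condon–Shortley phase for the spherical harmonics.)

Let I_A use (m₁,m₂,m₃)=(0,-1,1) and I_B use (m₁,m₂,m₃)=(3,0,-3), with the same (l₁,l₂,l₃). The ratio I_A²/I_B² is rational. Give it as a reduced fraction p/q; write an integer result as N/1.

30/49

Same 4,2,4: normalisation and zero-m 3j drop out of the ratio.
A: Δ: 2! 6! 2! / 11! → 1/13860; sum: t=0:+1/96 t=1:−1/72 = -1/288; 3j²(4 2 4; 0 -1 1) = Δ·Π!·Σ² = 1/462  (sign +1)
B: Δ: 2! 6! 2! / 11! → 1/13860; sum: t=0:+1/480 t=1:−1/720 = 1/1440; 3j²(4 2 4; 3 0 -3) = Δ·Π!·Σ² = 7/1980  (sign -1)
I_A²/I_B² = (1/462)/(7/1980) = 30/49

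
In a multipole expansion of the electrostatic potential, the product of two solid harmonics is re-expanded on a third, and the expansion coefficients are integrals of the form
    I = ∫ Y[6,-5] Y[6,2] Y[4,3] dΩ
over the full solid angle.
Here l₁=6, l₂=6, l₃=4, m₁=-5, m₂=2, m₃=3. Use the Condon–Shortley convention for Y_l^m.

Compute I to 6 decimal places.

Checks pass: Σm=0; 16 even; l₃=4∈[0,12].
(2·6+1)(2·6+1)(2·4+1) = 1521
Δ: 8! 4! 4! / 17! → 1/15315300
sum: t=2:+1/829440 t=3:−1/25920 t=4:+1/9216 t=5:−1/25920 t=6:+1/829440 = 7/207360
3j²(6 6 4; 0 0 0) = Δ·Π!·Σ² = 28/2431  (sign +1)
sum: t=7:−1/725760 t=8:+1/5806080 = -1/829440
3j²(6 6 4; -5 2 3) = Δ·Π!·Σ² = 49/2652  (sign +1)
combine: 4πI² = 1521·28/2431·49/2652 = 1029/3179
take √, sign +1: I = 0.16049352

0.160494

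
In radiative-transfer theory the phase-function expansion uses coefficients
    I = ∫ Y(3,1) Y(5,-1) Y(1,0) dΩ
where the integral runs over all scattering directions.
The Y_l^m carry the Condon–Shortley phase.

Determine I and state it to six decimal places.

|3−5|≤1≤3+5 violated ⇒ I = 0

0.000000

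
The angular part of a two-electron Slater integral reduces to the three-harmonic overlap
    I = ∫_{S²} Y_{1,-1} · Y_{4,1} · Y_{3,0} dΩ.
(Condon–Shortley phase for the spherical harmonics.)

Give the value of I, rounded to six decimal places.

m-sum 0 ✓  L=8 even ✓  3≤3≤5 ✓
Π(2lᵢ+1) = 3×9×7 = 189
triangle coeff Δ(1,4,3) = 1/252
Σ_t [1,1]: t=1:−1/36 = -1/36
(3j)²=4/63 [(1 4 3; 0 0 0)], sign=+1
Σ_t [2,2]: t=2:+1/72 = 1/72
(3j)²=5/126 [(1 4 3; -1 1 0)], sign=-1
⇒ 4πI² = 10/21
I = (-1)√(10/21/(4π)) = -0.19466390

-0.194664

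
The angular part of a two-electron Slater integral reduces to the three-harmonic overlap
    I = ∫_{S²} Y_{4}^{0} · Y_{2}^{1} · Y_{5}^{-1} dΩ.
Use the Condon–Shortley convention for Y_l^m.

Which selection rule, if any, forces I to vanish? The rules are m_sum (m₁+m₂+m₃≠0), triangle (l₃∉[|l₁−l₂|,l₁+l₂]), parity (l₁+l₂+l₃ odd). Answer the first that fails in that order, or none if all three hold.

m₁+m₂+m₃ = 0 + 1 − 1 = 0  ✓
triangle: |4−2|=2 ≤ l₃=5 ≤ 4+2=6  ✓
parity: l₁+l₂+l₃ = 11 is odd  ✗

parity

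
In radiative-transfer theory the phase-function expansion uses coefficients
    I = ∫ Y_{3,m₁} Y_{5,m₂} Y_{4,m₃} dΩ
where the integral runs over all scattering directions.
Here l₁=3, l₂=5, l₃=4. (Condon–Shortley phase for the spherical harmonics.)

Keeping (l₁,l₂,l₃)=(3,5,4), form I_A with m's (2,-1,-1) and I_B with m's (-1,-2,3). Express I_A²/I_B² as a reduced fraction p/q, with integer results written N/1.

Same 3,5,4: normalisation and zero-m 3j drop out of the ratio.
A: Δ: 4! 2! 6! / 13! → 1/180180; sum: t=0:+1/1152 t=1:−1/432 = -5/3456; 3j²(3 5 4; 2 -1 -1) = Δ·Π!·Σ² = 625/36036  (sign +1)
B: Δ: 4! 2! 6! / 13! → 1/180180; sum: t=2:+1/960 t=3:−1/4320 = 7/8640; 3j²(3 5 4; -1 -2 3) = Δ·Π!·Σ² = 343/12870  (sign -1)
I_A²/I_B² = (625/36036)/(343/12870) = 3125/4802

3125/4802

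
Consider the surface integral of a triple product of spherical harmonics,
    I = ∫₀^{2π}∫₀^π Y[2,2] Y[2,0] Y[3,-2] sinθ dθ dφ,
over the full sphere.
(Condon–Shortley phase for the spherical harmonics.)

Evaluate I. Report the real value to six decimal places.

0.000000

L=7 odd ⇒ parity kills the (l;000) factor ⇒ I = 0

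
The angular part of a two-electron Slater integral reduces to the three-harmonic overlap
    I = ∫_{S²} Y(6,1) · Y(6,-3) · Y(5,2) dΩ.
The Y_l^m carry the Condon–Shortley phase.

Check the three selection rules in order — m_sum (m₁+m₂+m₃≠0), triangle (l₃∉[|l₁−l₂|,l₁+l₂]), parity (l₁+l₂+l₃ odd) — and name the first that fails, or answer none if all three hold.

Σmᵢ = 0  ✓
l₃∈[|l₁−l₂|,l₁+l₂]=[0,12], have l₃=5  ✓
Σlᵢ = 17 ⇒ odd  ✗

parity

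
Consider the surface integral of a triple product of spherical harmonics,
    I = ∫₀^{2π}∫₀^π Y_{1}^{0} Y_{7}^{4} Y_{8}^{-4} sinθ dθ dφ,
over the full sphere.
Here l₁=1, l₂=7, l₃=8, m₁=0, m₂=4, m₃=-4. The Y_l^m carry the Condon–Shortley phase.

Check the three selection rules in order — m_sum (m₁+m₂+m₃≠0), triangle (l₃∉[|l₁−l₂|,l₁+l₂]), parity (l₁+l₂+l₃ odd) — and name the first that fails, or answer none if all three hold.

none

Σmᵢ = 0  ✓
l₃∈[|l₁−l₂|,l₁+l₂]=[6,8], have l₃=8  ✓
Σlᵢ = 16 ⇒ even  ✓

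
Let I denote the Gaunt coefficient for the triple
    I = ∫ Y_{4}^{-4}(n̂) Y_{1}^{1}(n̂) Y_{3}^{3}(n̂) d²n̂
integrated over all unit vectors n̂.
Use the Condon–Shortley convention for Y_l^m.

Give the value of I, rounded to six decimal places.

0.325735

Rules hold: Σm=0, L=8 even, 3≤3≤5.
N = 9·3·7 = 189
Δ = 2!·6!·0!/9! = 1/252
Racah Σ t=1..1: t=1:−1/36 = -1/36
⇒ 3j(4 1 3; 0 0 0)² = 4/63, sgn +1
Racah Σ t=2..2: t=2:+1/1440 = 1/1440
⇒ 3j(4 1 3; -4 1 3)² = 1/9, sgn +1
4πI² = N·(3j₀)²·(3jₘ)² = 4/3
I = +1·√(1.33333/4π) = 0.32573501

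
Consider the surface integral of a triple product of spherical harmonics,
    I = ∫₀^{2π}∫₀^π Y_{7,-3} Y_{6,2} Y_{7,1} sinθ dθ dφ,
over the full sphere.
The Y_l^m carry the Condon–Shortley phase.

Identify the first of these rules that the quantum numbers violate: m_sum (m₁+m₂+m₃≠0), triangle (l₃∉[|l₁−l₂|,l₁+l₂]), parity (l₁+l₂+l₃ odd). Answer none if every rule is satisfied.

Σmᵢ = 0  ✓
l₃∈[|l₁−l₂|,l₁+l₂]=[1,13], have l₃=7  ✓
Σlᵢ = 20 ⇒ even  ✓

none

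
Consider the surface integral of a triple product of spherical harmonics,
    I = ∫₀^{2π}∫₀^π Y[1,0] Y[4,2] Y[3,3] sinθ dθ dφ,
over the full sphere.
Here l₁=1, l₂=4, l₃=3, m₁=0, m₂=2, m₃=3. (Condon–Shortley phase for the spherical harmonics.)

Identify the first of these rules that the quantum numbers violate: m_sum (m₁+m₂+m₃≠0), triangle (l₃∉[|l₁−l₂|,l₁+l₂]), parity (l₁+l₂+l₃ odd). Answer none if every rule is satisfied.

m_sum

azimuthal sum: 0 + 2 + 3 = 5  ✗
3 ≤ 3 ≤ 5 (triangle on l)
L = 1 + 4 + 3 = 8 (even)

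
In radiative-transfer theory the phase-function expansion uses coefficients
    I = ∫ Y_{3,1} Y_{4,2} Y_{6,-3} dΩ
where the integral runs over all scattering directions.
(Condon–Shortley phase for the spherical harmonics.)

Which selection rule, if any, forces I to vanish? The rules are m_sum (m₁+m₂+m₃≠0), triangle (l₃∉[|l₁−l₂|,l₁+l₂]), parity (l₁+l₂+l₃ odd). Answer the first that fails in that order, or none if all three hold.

m₁+m₂+m₃ = 1 + 2 − 3 = 0  ✓
triangle: |3−4|=1 ≤ l₃=6 ≤ 3+4=7  ✓
parity: l₁+l₂+l₃ = 13 is odd  ✗

parity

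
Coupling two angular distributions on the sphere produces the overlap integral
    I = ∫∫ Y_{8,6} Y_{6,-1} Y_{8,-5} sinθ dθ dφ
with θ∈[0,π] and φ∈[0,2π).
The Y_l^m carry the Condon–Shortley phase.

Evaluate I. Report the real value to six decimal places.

-0.128011

Checks pass: Σm=0; 22 even; l₃=8∈[2,14].
(2·8+1)(2·6+1)(2·8+1) = 3757
Δ: 6! 10! 6! / 23! → 1/13742520792
sum: t=0:+1/41803776000 t=1:−1/435456000 t=2:+1/39813120 t=3:−1/18662400 t=4:+1/39813120 t=5:−1/435456000 t=6:+1/41803776000 = -11/1393459200
3j²(8 6 8; 0 0 0) = Δ·Π!·Σ² = 600/96577  (sign -1)
sum: t=0:+1/6967296000 t=1:−1/2090188800 t=2:+1/6270566400 = -11/62705664000
3j²(8 6 8; 6 -1 -5) = Δ·Π!·Σ² = 1573/178296  (sign +1)
combine: 4πI² = 3757·600/96577·1573/178296 = 39325/190969
take √, sign -1: I = -0.12801121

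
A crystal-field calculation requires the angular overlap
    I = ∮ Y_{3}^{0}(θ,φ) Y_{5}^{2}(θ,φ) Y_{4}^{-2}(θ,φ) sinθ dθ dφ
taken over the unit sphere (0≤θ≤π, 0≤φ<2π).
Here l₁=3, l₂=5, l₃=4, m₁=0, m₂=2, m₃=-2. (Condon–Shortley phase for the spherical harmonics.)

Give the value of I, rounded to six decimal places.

Checks pass: Σm=0; 12 even; l₃=4∈[2,8].
(2·3+1)(2·5+1)(2·4+1) = 693
Δ: 4! 2! 6! / 13! → 1/180180
sum: t=1:−1/576 t=2:+1/144 t=3:−1/576 = 1/288
3j²(3 5 4; 0 0 0) = Δ·Π!·Σ² = 20/1001  (sign +1)
sum: t=1:−1/8640 t=2:+1/480 t=3:−1/576 = 1/4320
3j²(3 5 4; 0 2 -2) = Δ·Π!·Σ² = 1/2145  (sign +1)
combine: 4πI² = 693·20/1001·1/2145 = 12/1859
take √, sign +1: I = 0.02266449

0.022664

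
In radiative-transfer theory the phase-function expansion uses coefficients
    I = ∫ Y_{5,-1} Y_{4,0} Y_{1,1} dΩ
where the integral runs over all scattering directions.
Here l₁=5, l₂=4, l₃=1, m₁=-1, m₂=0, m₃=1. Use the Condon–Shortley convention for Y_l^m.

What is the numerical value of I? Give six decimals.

m-sum 0 ✓  L=10 even ✓  1≤1≤9 ✓
Π(2lᵢ+1) = 11×9×3 = 297
triangle coeff Δ(5,4,1) = 1/495
Σ_t [4,4]: t=4:+1/576 = 1/576
(3j)²=5/99 [(5 4 1; 0 0 0)], sign=-1
Σ_t [4,4]: t=4:+1/1152 = 1/1152
(3j)²=1/33 [(5 4 1; -1 0 1)], sign=+1
⇒ 4πI² = 5/11
I = (-1)√(5/11/(4π)) = -0.19018827

-0.190188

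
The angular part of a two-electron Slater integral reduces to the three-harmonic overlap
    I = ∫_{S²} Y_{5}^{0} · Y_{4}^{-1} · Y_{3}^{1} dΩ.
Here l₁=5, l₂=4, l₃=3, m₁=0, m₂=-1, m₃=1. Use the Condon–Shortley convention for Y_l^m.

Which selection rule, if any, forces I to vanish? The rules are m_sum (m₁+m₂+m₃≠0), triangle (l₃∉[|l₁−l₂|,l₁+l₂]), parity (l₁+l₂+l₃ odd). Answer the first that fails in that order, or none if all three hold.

Σmᵢ = 0  ✓
l₃∈[|l₁−l₂|,l₁+l₂]=[1,9], have l₃=3  ✓
Σlᵢ = 12 ⇒ even  ✓

none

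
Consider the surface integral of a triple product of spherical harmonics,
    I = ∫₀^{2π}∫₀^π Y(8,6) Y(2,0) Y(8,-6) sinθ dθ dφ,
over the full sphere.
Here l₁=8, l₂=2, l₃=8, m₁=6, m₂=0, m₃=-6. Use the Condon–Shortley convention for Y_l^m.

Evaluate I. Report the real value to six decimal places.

Checks pass: Σm=0; 18 even; l₃=8∈[6,10].
(2·8+1)(2·2+1)(2·8+1) = 1445
Δ: 2! 14! 2! / 19! → 1/348840
sum: t=0:+1/116121600 t=1:−1/25401600 t=2:+1/116121600 = -1/45158400
3j²(8 2 8; 0 0 0) = Δ·Π!·Σ² = 24/1615  (sign -1)
sum: t=0:+1/3832012800 t=1:−1/6227020800 t=2:+1/348713164800 = 1/9686476800
3j²(8 2 8; 6 0 -6) = Δ·Π!·Σ² = 6/1615  (sign +1)
combine: 4πI² = 1445·24/1615·6/1615 = 144/1805
take √, sign -1: I = -0.07967787

-0.079678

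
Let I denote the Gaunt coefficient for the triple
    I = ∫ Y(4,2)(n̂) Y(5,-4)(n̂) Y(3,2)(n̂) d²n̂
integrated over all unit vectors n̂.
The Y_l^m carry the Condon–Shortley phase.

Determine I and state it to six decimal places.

Rules hold: Σm=0, L=12 even, 1≤3≤9.
N = 9·11·7 = 693
Δ = 6!·2!·4!/13! = 1/180180
Racah Σ t=2..4: t=2:+1/576 t=3:−1/144 t=4:+1/576 = -1/288
⇒ 3j(4 5 3; 0 0 0)² = 20/1001, sgn +1
Racah Σ t=0..1: t=0:+1/8640 t=1:−1/2880 = -1/4320
⇒ 3j(4 5 3; 2 -4 2)² = 8/429, sgn +1
4πI² = N·(3j₀)²·(3jₘ)² = 480/1859
I = +1·√(0.258203/4π) = 0.14334284

0.143343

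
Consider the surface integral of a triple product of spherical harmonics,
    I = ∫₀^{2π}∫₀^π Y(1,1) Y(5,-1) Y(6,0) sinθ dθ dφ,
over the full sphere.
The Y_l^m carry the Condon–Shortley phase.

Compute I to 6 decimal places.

Checks pass: Σm=0; 12 even; l₃=6∈[4,6].
(2·1+1)(2·5+1)(2·6+1) = 429
Δ: 0! 2! 10! / 13! → 1/858
sum: t=0:+1/14400 = 1/14400
3j²(1 5 6; 0 0 0) = Δ·Π!·Σ² = 6/143  (sign +1)
sum: t=0:+1/34560 = 1/34560
3j²(1 5 6; 1 -1 0) = Δ·Π!·Σ² = 5/286  (sign +1)
combine: 4πI² = 429·6/143·5/286 = 45/143
take √, sign +1: I = 0.15824621

0.158246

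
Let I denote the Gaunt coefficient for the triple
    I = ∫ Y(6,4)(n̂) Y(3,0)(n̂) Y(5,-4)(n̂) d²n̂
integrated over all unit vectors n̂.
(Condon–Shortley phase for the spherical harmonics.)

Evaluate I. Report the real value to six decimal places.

-0.139560

m-sum 0 ✓  L=14 even ✓  3≤5≤9 ✓
Π(2lᵢ+1) = 13×7×11 = 1001
triangle coeff Δ(6,3,5) = 1/675675
Σ_t [1,3]: t=1:−1/8640 t=2:+1/2304 t=3:−1/8640 = 7/34560
(3j)²=7/429 [(6 3 5; 0 0 0)], sign=-1
Σ_t [1,2]: t=1:−1/60480 t=2:+1/161280 = -1/96768
(3j)²=15/1001 [(6 3 5; 4 0 -4)], sign=+1
⇒ 4πI² = 35/143
I = (-1)√(35/143/(4π)) = -0.13956004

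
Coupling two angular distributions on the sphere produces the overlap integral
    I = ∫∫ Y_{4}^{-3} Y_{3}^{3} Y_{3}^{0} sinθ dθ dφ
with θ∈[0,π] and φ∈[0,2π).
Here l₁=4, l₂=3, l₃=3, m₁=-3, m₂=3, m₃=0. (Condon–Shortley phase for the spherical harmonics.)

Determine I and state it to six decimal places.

0.203551

m-sum 0 ✓  L=10 even ✓  1≤3≤7 ✓
Π(2lᵢ+1) = 9×7×7 = 441
triangle coeff Δ(4,3,3) = 1/34650
Σ_t [1,3]: t=1:−1/72 t=2:+1/16 t=3:−1/72 = 5/144
(3j)²=2/77 [(4 3 3; 0 0 0)], sign=-1
Σ_t [4,4]: t=4:+1/288 = 1/288
(3j)²=1/22 [(4 3 3; -3 3 0)], sign=-1
⇒ 4πI² = 63/121
I = (+1)√(63/121/(4π)) = 0.20355073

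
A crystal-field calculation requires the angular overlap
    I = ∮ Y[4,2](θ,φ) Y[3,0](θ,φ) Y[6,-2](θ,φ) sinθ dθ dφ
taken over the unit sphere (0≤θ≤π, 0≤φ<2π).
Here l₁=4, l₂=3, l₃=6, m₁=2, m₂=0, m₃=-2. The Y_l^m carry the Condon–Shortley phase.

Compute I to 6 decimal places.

0.000000

L=13 odd ⇒ parity kills the (l;000) factor ⇒ I = 0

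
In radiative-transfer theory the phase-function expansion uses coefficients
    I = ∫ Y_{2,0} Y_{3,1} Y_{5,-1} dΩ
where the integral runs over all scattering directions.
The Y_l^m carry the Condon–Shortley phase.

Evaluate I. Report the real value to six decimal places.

Rules hold: Σm=0, L=10 even, 1≤5≤5.
N = 5·7·11 = 385
Δ = 0!·4!·6!/11! = 1/2310
Racah Σ t=0..0: t=0:+1/144 = 1/144
⇒ 3j(2 3 5; 0 0 0)² = 10/231, sgn -1
Racah Σ t=0..0: t=0:+1/192 = 1/192
⇒ 3j(2 3 5; 0 1 -1)² = 3/77, sgn +1
4πI² = N·(3j₀)²·(3jₘ)² = 50/77
I = -1·√(0.649351/4π) = -0.22731846

-0.227318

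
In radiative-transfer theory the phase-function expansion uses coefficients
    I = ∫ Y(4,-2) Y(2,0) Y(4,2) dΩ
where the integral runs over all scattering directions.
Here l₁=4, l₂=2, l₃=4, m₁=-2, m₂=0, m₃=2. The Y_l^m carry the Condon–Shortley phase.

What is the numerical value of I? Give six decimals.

0.065536

Checks pass: Σm=0; 10 even; l₃=4∈[2,6].
(2·4+1)(2·2+1)(2·4+1) = 405
Δ: 2! 6! 2! / 11! → 1/13860
sum: t=0:+1/192 t=1:−1/36 t=2:+1/192 = -5/288
3j²(4 2 4; 0 0 0) = Δ·Π!·Σ² = 20/693  (sign -1)
sum: t=0:+1/2880 t=1:−1/120 t=2:+1/192 = -1/360
3j²(4 2 4; -2 0 2) = Δ·Π!·Σ² = 16/3465  (sign -1)
combine: 4πI² = 405·20/693·16/3465 = 320/5929
take √, sign +1: I = 0.06553591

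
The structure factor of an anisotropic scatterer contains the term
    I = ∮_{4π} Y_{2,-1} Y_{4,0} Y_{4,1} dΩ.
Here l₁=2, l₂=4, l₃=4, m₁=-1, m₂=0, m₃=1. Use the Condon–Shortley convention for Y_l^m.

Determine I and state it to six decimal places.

Rules hold: Σm=0, L=10 even, 2≤4≤6.
N = 5·9·9 = 405
Δ = 2!·2!·6!/11! = 1/13860
Racah Σ t=0..2: t=0:+1/192 t=1:−1/36 t=2:+1/192 = -5/288
⇒ 3j(2 4 4; 0 0 0)² = 20/693, sgn -1
Racah Σ t=1..2: t=1:−1/72 t=2:+1/96 = -1/288
⇒ 3j(2 4 4; -1 0 1)² = 1/462, sgn +1
4πI² = N·(3j₀)²·(3jₘ)² = 150/5929
I = -1·√(0.0252994/4π) = -0.04486937

-0.044869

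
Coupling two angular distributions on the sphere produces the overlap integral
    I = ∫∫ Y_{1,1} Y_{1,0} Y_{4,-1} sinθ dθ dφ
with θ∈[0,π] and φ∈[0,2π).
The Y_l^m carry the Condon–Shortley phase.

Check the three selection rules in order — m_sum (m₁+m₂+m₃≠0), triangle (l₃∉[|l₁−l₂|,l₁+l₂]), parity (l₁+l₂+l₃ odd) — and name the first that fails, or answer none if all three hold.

m₁+m₂+m₃ = 1 + 0 − 1 = 0  ✓
triangle: |1−1|=0 ≤ l₃=4 ≤ 1+1=2  ✗
parity: l₁+l₂+l₃ = 6 is even

triangle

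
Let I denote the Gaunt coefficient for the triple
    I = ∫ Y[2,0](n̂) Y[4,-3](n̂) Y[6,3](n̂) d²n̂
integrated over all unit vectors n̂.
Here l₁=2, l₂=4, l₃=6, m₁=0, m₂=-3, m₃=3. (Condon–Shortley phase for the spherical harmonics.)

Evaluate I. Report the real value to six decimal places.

m-sum 0 ✓  L=12 even ✓  2≤6≤6 ✓
Π(2lᵢ+1) = 5×9×13 = 585
triangle coeff Δ(2,4,6) = 1/6435
Σ_t [0,0]: t=0:+1/2304 = 1/2304
(3j)²=5/143 [(2 4 6; 0 0 0)], sign=+1
Σ_t [0,0]: t=0:+1/20160 = 1/20160
(3j)²=12/715 [(2 4 6; 0 -3 3)], sign=-1
⇒ 4πI² = 540/1573
I = (-1)√(540/1573/(4π)) = -0.16528277

-0.165283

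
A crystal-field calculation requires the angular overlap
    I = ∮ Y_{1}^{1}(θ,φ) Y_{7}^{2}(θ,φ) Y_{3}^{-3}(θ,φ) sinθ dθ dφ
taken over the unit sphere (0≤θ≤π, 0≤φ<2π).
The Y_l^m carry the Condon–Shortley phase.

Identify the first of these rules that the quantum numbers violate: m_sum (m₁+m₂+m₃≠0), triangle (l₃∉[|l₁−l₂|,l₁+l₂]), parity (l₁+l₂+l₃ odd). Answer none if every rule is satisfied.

triangle

Σmᵢ = 0  ✓
l₃∈[|l₁−l₂|,l₁+l₂]=[6,8], have l₃=3  ✗
Σlᵢ = 11 ⇒ odd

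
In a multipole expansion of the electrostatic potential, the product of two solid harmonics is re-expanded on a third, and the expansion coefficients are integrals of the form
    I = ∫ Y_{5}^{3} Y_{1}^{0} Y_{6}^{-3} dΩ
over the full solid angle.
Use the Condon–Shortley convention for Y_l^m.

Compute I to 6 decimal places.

-0.212310

m-sum 0 ✓  L=12 even ✓  4≤6≤6 ✓
Π(2lᵢ+1) = 11×3×13 = 429
triangle coeff Δ(5,1,6) = 1/858
Σ_t [0,0]: t=0:+1/14400 = 1/14400
(3j)²=6/143 [(5 1 6; 0 0 0)], sign=+1
Σ_t [0,0]: t=0:+1/80640 = 1/80640
(3j)²=9/286 [(5 1 6; 3 0 -3)], sign=-1
⇒ 4πI² = 81/143
I = (-1)√(81/143/(4π)) = -0.21230956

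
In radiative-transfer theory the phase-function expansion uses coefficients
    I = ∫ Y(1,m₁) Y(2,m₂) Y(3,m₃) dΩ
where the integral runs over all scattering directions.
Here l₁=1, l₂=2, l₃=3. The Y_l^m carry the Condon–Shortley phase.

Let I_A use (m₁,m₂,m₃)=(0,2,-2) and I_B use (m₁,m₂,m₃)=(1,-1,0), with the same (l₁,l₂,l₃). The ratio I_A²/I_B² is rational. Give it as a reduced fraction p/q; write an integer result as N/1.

5/3

Same 1,2,3: normalisation and zero-m 3j drop out of the ratio.
A: Δ: 0! 2! 4! / 7! → 1/105; sum: t=0:+1/24 = 1/24; 3j²(1 2 3; 0 2 -2) = Δ·Π!·Σ² = 1/21  (sign -1)
B: Δ: 0! 2! 4! / 7! → 1/105; sum: t=0:+1/12 = 1/12; 3j²(1 2 3; 1 -1 0) = Δ·Π!·Σ² = 1/35  (sign -1)
I_A²/I_B² = (1/21)/(1/35) = 5/3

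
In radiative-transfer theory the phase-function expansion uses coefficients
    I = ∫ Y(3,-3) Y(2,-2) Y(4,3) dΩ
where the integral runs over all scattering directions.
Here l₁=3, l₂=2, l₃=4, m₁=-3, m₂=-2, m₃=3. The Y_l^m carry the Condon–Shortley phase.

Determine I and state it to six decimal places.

-3 − 2 + 3 = -2 ≠ 0: azimuthal integral kills it; I = 0

0.000000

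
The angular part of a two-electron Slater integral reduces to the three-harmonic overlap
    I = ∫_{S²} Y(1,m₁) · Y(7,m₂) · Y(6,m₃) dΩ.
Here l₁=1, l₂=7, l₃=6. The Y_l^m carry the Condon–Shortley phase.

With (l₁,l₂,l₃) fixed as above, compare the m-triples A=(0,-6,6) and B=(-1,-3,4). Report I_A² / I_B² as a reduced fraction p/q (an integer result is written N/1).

Shared (l₁,l₂,l₃)=(1,7,6): N and (l;000)² cancel in I_A²/I_B².
A: Δ = 2!·0!·12!/15! = 1/1365; Racah Σ t=1..1: t=1:−1/479001600 = -1/479001600; ⇒ 3j(1 7 6; 0 -6 6)² = 1/105, sgn -1
B: Δ = 2!·0!·12!/15! = 1/1365; Racah Σ t=2..2: t=2:+1/14515200 = 1/14515200; ⇒ 3j(1 7 6; -1 -3 4)² = 2/455, sgn +1
I_A²/I_B² = (1/105)/(2/455) = 13/6

13/6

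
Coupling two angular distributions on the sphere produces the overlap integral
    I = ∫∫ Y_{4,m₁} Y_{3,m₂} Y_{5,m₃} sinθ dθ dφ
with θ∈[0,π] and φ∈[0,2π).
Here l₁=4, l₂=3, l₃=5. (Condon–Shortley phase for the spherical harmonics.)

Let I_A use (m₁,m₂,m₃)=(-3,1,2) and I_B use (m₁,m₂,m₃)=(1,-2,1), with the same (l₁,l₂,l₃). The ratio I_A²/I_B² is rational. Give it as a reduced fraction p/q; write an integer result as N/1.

4802/3125

Shared (l₁,l₂,l₃)=(4,3,5): N and (l;000)² cancel in I_A²/I_B².
A: Δ = 2!·6!·4!/13! = 1/180180; Racah Σ t=1..2: t=1:−1/4320 t=2:+1/960 = 7/8640; ⇒ 3j(4 3 5; -3 1 2)² = 343/12870, sgn -1
B: Δ = 2!·6!·4!/13! = 1/180180; Racah Σ t=0..1: t=0:+1/432 t=1:−1/1152 = 5/3456; ⇒ 3j(4 3 5; 1 -2 1)² = 625/36036, sgn +1
I_A²/I_B² = (343/12870)/(625/36036) = 4802/3125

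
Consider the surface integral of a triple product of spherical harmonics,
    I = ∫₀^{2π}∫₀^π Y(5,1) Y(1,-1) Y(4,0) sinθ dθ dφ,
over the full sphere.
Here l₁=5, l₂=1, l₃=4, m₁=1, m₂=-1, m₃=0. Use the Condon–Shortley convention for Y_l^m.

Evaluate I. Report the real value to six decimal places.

Checks pass: Σm=0; 10 even; l₃=4∈[4,6].
(2·5+1)(2·1+1)(2·4+1) = 297
Δ: 2! 8! 0! / 11! → 1/495
sum: t=1:−1/576 = -1/576
3j²(5 1 4; 0 0 0) = Δ·Π!·Σ² = 5/99  (sign -1)
sum: t=0:+1/1152 = 1/1152
3j²(5 1 4; 1 -1 0) = Δ·Π!·Σ² = 1/33  (sign +1)
combine: 4πI² = 297·5/99·1/33 = 5/11
take √, sign -1: I = -0.19018827

-0.190188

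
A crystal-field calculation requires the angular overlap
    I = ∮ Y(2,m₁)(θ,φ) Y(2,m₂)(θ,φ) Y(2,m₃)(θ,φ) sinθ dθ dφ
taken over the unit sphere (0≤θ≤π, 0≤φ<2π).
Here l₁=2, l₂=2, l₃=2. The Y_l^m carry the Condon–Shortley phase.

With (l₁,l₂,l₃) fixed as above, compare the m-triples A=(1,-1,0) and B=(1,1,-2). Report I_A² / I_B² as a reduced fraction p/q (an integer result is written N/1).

1/6

l's match ⇒ only the (l;m) 3-j factors differ between A and B.
A: triangle coeff Δ(2,2,2) = 1/630; Σ_t [0,1]: t=0:+1/2 t=1:−1/4 = 1/4; (3j)²=1/70 [(2 2 2; 1 -1 0)], sign=+1
B: triangle coeff Δ(2,2,2) = 1/630; Σ_t [1,1]: t=1:−1/4 = -1/4; (3j)²=3/35 [(2 2 2; 1 1 -2)], sign=-1
I_A²/I_B² = (1/70)/(3/35) = 1/6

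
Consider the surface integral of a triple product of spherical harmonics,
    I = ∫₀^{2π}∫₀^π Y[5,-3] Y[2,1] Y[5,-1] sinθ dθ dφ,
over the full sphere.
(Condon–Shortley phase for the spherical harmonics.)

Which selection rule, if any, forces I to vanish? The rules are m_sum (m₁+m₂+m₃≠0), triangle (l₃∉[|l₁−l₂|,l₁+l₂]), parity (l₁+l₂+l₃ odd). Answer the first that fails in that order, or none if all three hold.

m_sum

m₁+m₂+m₃ = -3 + 1 − 1 = -3  ✗
triangle: |5−2|=3 ≤ l₃=5 ≤ 5+2=7
parity: l₁+l₂+l₃ = 12 is even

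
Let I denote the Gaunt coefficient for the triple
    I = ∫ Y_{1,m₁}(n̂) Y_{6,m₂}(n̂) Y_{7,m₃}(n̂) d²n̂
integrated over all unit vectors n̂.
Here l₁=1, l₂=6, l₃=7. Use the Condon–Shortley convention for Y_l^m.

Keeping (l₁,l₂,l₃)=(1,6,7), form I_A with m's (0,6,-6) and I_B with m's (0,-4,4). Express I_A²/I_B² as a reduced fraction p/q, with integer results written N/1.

13/33

Shared (l₁,l₂,l₃)=(1,6,7): N and (l;000)² cancel in I_A²/I_B².
A: Δ = 0!·2!·12!/15! = 1/1365; Racah Σ t=0..0: t=0:+1/479001600 = 1/479001600; ⇒ 3j(1 6 7; 0 6 -6)² = 1/105, sgn -1
B: Δ = 0!·2!·12!/15! = 1/1365; Racah Σ t=0..0: t=0:+1/7257600 = 1/7257600; ⇒ 3j(1 6 7; 0 -4 4)² = 11/455, sgn -1
I_A²/I_B² = (1/105)/(11/455) = 13/33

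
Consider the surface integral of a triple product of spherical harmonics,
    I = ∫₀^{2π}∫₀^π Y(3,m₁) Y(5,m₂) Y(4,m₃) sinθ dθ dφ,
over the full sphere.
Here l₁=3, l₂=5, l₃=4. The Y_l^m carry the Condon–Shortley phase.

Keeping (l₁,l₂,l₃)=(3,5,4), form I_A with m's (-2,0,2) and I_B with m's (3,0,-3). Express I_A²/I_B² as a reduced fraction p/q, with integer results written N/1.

Same 3,5,4: normalisation and zero-m 3j drop out of the ratio.
A: Δ: 4! 2! 6! / 13! → 1/180180; sum: t=3:−1/576 t=4:+1/2880 = -1/720; 3j²(3 5 4; -2 0 2) = Δ·Π!·Σ² = 80/3003  (sign -1)
B: Δ: 4! 2! 6! / 13! → 1/180180; sum: t=0:+1/5760 = 1/5760; 3j²(3 5 4; 3 0 -3) = Δ·Π!·Σ² = 5/572  (sign -1)
I_A²/I_B² = (80/3003)/(5/572) = 64/21

64/21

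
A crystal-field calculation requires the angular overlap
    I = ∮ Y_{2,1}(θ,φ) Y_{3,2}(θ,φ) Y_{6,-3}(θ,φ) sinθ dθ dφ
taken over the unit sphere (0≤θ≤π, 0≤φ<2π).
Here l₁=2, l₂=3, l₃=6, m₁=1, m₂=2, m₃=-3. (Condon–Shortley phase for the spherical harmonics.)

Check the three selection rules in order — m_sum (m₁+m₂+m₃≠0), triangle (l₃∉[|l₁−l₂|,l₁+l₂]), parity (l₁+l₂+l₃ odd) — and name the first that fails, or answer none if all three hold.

Σmᵢ = 0  ✓
l₃∈[|l₁−l₂|,l₁+l₂]=[1,5], have l₃=6  ✗
Σlᵢ = 11 ⇒ odd

triangle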